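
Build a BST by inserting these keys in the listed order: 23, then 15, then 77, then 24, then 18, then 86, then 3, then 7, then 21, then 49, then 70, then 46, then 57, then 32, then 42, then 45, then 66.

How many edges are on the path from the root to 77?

1

23: root
15: left child of 23 (depth 1)
77: right child of 23 (depth 1)
24: left child of 77 (depth 2)
18: right child of 15 (depth 2)
86: right child of 77 (depth 2)
3: left child of 15 (depth 2)
7: right child of 3 (depth 3)
21: right child of 18 (depth 3)
49: right child of 24 (depth 3)
70: right child of 49 (depth 4)
46: left child of 49 (depth 4)
57: left child of 70 (depth 5)
32: left child of 46 (depth 5)
42: right child of 32 (depth 6)
45: right child of 42 (depth 7)
66: right child of 57 (depth 6)

Path to 77: 23 → 77, which is 1 edge.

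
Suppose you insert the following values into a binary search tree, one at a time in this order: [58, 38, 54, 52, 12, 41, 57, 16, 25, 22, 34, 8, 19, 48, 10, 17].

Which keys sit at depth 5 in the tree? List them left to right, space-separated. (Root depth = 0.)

58: root
38: left child of 58 (depth 1)
54: right child of 38 (depth 2)
52: left child of 54 (depth 3)
12: left child of 38 (depth 2)
41: left child of 52 (depth 4)
57: right child of 54 (depth 3)
16: right child of 12 (depth 3)
25: right child of 16 (depth 4)
22: left child of 25 (depth 5)
34: right child of 25 (depth 5)
8: left child of 12 (depth 3)
19: left child of 22 (depth 6)
48: right child of 41 (depth 5)
10: right child of 8 (depth 4)
17: left child of 19 (depth 7)

22 34 48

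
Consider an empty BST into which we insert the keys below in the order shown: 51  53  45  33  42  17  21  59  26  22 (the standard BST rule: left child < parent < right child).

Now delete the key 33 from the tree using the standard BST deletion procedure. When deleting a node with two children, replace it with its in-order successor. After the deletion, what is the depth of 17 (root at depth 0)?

3

Insert 51: tree is empty, so 51 becomes the root.
Insert 53: 53 > 51 → go right. Place as right child of 51.
Insert 45: 45 < 51 → go left. Place as left child of 51.
Insert 33: 33 < 51 → go left; 33 < 45 → go left. Place as left child of 45.
Insert 42: 42 < 51 → go left; 42 < 45 → go left; 42 > 33 → go right. Place as right child of 33.
Insert 17: 17 < 51 → go left; 17 < 45 → go left; 17 < 33 → go left. Place as left child of 33.
Insert 21: 21 < 51 → go left; 21 < 45 → go left; 21 < 33 → go left; 21 > 17 → go right. Place as right child of 17.
Insert 59: 59 > 51 → go right; 59 > 53 → go right. Place as right child of 53.
Insert 26: 26 < 51 → go left; 26 < 45 → go left; 26 < 33 → go left; 26 > 17 → go right; 26 > 21 → go right. Place as right child of 21.
Insert 22: 22 < 51 → go left; 22 < 45 → go left; 22 < 33 → go left; 22 > 17 → go right; 22 > 21 → go right; 22 < 26 → go left. Place as left child of 26.

Delete 33 (two children — replace with in-order successor).
After deletion, path to 17: 51 → 45 → 42 → 17.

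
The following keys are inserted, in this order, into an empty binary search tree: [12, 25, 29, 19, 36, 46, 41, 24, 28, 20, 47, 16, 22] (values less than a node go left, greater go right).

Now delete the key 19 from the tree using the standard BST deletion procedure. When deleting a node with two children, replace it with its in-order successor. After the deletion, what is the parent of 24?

Resulting structure (node: left, right):
  12: L=–, R=25
  25: L=19, R=29
  29: L=28, R=36
  19: L=16, R=24
  36: L=–, R=46
  46: L=41, R=47
  41: L=–, R=–
  24: L=20, R=–
  28: L=–, R=–
  20: L=–, R=22
  47: L=–, R=–
  16: L=–, R=–
  22: L=–, R=–

Delete 19 (two children — replace with in-order successor).
After deletion, 24's parent is 20.

20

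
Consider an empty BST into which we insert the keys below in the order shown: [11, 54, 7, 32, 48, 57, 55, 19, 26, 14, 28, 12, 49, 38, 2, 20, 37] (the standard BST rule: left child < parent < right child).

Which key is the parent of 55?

57

11: root
54: right child of 11 (depth 1)
7: left child of 11 (depth 1)
32: left child of 54 (depth 2)
48: right child of 32 (depth 3)
57: right child of 54 (depth 2)
55: left child of 57 (depth 3)
19: left child of 32 (depth 3)
26: right child of 19 (depth 4)
14: left child of 19 (depth 4)
28: right child of 26 (depth 5)
12: left child of 14 (depth 5)
49: right child of 48 (depth 4)
38: left child of 48 (depth 4)
2: left child of 7 (depth 2)
20: left child of 26 (depth 5)
37: left child of 38 (depth 5)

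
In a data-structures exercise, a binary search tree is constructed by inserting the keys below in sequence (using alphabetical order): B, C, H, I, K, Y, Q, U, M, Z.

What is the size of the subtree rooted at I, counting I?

B: root
C: right child of B (depth 1)
H: right child of C (depth 2)
I: right child of H (depth 3)
K: right child of I (depth 4)
Y: right child of K (depth 5)
Q: left child of Y (depth 6)
U: right child of Q (depth 7)
M: left child of Q (depth 7)
Z: right child of Y (depth 6)

Subtree rooted at I contains: I, K, Y, Q, M, U, Z — 7 nodes.

7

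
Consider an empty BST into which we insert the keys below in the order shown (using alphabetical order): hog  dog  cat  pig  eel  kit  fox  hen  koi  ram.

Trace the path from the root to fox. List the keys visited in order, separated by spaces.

hog: root
dog: left child of hog (depth 1)
cat: left child of dog (depth 2)
pig: right child of hog (depth 1)
eel: right child of dog (depth 2)
kit: left child of pig (depth 2)
fox: right child of eel (depth 3)
hen: right child of fox (depth 4)
koi: right child of kit (depth 3)
ram: right child of pig (depth 2)

hog dog eel fox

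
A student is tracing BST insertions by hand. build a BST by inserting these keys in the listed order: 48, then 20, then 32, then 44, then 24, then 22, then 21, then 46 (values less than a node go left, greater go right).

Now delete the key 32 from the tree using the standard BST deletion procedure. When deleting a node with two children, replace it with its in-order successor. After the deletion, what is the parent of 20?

48

48: root
20: left child of 48 (depth 1)
32: right child of 20 (depth 2)
44: right child of 32 (depth 3)
24: left child of 32 (depth 3)
22: left child of 24 (depth 4)
21: left child of 22 (depth 5)
46: right child of 44 (depth 4)

Delete 32 (two children — replace with in-order successor).
After deletion, 20's parent is 48.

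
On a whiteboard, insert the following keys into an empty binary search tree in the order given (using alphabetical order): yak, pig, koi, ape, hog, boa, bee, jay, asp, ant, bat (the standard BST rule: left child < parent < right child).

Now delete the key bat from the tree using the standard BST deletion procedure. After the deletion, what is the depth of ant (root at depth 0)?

4

Resulting structure (node: left, right):
  yak: L=pig, R=–
  pig: L=koi, R=–
  koi: L=ape, R=–
  ape: L=ant, R=hog
  hog: L=boa, R=jay
  boa: L=bee, R=–
  bee: L=asp, R=–
  jay: L=–, R=–
  asp: L=–, R=bat
  ant: L=–, R=–
  bat: L=–, R=–

Delete bat (at most one child — splice it out).
After deletion, path to ant: yak → pig → koi → ape → ant.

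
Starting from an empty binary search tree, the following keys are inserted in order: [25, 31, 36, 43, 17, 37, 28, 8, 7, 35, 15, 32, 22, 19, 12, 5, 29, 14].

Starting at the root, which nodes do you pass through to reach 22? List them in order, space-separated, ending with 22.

Insert 25: tree is empty, so 25 becomes the root.
Insert 31: 31 > 25 → go right. Place as right child of 25.
Insert 36: 36 > 25 → go right; 36 > 31 → go right. Place as right child of 31.
Insert 43: 43 > 25 → go right; 43 > 31 → go right; 43 > 36 → go right. Place as right child of 36.
Insert 17: 17 < 25 → go left. Place as left child of 25.
Insert 37: 37 > 25 → go right; 37 > 31 → go right; 37 > 36 → go right; 37 < 43 → go left. Place as left child of 43.
Insert 28: 28 > 25 → go right; 28 < 31 → go left. Place as left child of 31.
Insert 8: 8 < 25 → go left; 8 < 17 → go left. Place as left child of 17.
Insert 7: 7 < 25 → go left; 7 < 17 → go left; 7 < 8 → go left. Place as left child of 8.
Insert 35: 35 > 25 → go right; 35 > 31 → go right; 35 < 36 → go left. Place as left child of 36.
Insert 15: 15 < 25 → go left; 15 < 17 → go left; 15 > 8 → go right. Place as right child of 8.
Insert 32: 32 > 25 → go right; 32 > 31 → go right; 32 < 36 → go left; 32 < 35 → go left. Place as left child of 35.
Insert 22: 22 < 25 → go left; 22 > 17 → go right. Place as right child of 17.
Insert 19: 19 < 25 → go left; 19 > 17 → go right; 19 < 22 → go left. Place as left child of 22.
Insert 12: 12 < 25 → go left; 12 < 17 → go left; 12 > 8 → go right; 12 < 15 → go left. Place as left child of 15.
Insert 5: 5 < 25 → go left; 5 < 17 → go left; 5 < 8 → go left; 5 < 7 → go left. Place as left child of 7.
Insert 29: 29 > 25 → go right; 29 < 31 → go left; 29 > 28 → go right. Place as right child of 28.
Insert 14: 14 < 25 → go left; 14 < 17 → go left; 14 > 8 → go right; 14 < 15 → go left; 14 > 12 → go right. Place as right child of 12.

25 17 22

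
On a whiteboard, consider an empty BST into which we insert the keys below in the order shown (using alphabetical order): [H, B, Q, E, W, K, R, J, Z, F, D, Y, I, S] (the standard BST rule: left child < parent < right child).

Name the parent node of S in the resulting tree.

R

Resulting structure (node: left, right):
  H: L=B, R=Q
  B: L=–, R=E
  Q: L=K, R=W
  E: L=D, R=F
  W: L=R, R=Z
  K: L=J, R=–
  R: L=–, R=S
  J: L=I, R=–
  Z: L=Y, R=–
  F: L=–, R=–
  D: L=–, R=–
  Y: L=–, R=–
  I: L=–, R=–
  S: L=–, R=–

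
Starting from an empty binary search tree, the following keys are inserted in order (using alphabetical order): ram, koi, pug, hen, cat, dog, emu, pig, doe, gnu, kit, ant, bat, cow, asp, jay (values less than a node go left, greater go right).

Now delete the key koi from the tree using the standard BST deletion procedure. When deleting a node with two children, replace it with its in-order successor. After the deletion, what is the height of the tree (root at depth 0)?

Insert ram: tree is empty, so ram becomes the root.
Insert koi: koi < ram → go left. Place as left child of ram.
Insert pug: pug < ram → go left; pug > koi → go right. Place as right child of koi.
Insert hen: hen < ram → go left; hen < koi → go left. Place as left child of koi.
Insert cat: cat < ram → go left; cat < koi → go left; cat < hen → go left. Place as left child of hen.
Insert dog: dog < ram → go left; dog < koi → go left; dog < hen → go left; dog > cat → go right. Place as right child of cat.
Insert emu: emu < ram → go left; emu < koi → go left; emu < hen → go left; emu > cat → go right; emu > dog → go right. Place as right child of dog.
Insert pig: pig < ram → go left; pig > koi → go right; pig < pug → go left. Place as left child of pug.
Insert doe: doe < ram → go left; doe < koi → go left; doe < hen → go left; doe > cat → go right; doe < dog → go left. Place as left child of dog.
Insert gnu: gnu < ram → go left; gnu < koi → go left; gnu < hen → go left; gnu > cat → go right; gnu > dog → go right; gnu > emu → go right. Place as right child of emu.
Insert kit: kit < ram → go left; kit < koi → go left; kit > hen → go right. Place as right child of hen.
Insert ant: ant < ram → go left; ant < koi → go left; ant < hen → go left; ant < cat → go left. Place as left child of cat.
Insert bat: bat < ram → go left; bat < koi → go left; bat < hen → go left; bat < cat → go left; bat > ant → go right. Place as right child of ant.
Insert cow: cow < ram → go left; cow < koi → go left; cow < hen → go left; cow > cat → go right; cow < dog → go left; cow < doe → go left. Place as left child of doe.
Insert asp: asp < ram → go left; asp < koi → go left; asp < hen → go left; asp < cat → go left; asp > ant → go right; asp < bat → go left. Place as left child of bat.
Insert jay: jay < ram → go left; jay < koi → go left; jay > hen → go right; jay < kit → go left. Place as left child of kit.

Delete koi (two children — replace with in-order successor).
After deletion, deepest node is gnu at depth 6.

6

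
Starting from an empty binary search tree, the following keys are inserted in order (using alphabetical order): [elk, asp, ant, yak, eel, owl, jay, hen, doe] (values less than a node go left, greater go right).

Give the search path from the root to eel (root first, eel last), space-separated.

elk asp eel

elk: root
asp: left child of elk (depth 1)
ant: left child of asp (depth 2)
yak: right child of elk (depth 1)
eel: right child of asp (depth 2)
owl: left child of yak (depth 2)
jay: left child of owl (depth 3)
hen: left child of jay (depth 4)
doe: left child of eel (depth 3)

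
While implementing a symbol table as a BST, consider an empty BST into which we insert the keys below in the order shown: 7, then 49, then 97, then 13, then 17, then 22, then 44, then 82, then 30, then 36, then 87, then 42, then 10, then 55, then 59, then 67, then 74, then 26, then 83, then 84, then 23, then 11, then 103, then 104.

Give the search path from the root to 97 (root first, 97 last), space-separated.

7: root
49: right child of 7 (depth 1)
97: right child of 49 (depth 2)
13: left child of 49 (depth 2)
17: right child of 13 (depth 3)
22: right child of 17 (depth 4)
44: right child of 22 (depth 5)
82: left child of 97 (depth 3)
30: left child of 44 (depth 6)
36: right child of 30 (depth 7)
87: right child of 82 (depth 4)
42: right child of 36 (depth 8)
10: left child of 13 (depth 3)
55: left child of 82 (depth 4)
59: right child of 55 (depth 5)
67: right child of 59 (depth 6)
74: right child of 67 (depth 7)
26: left child of 30 (depth 7)
83: left child of 87 (depth 5)
84: right child of 83 (depth 6)
23: left child of 26 (depth 8)
11: right child of 10 (depth 4)
103: right child of 97 (depth 3)
104: right child of 103 (depth 4)

7 49 97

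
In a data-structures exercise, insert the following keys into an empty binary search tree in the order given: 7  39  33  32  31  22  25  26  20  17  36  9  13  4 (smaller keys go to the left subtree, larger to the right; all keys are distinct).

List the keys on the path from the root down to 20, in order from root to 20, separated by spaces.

7: root
39: right child of 7 (depth 1)
33: left child of 39 (depth 2)
32: left child of 33 (depth 3)
31: left child of 32 (depth 4)
22: left child of 31 (depth 5)
25: right child of 22 (depth 6)
26: right child of 25 (depth 7)
20: left child of 22 (depth 6)
17: left child of 20 (depth 7)
36: right child of 33 (depth 3)
9: left child of 17 (depth 8)
13: right child of 9 (depth 9)
4: left child of 7 (depth 1)

7 39 33 32 31 22 20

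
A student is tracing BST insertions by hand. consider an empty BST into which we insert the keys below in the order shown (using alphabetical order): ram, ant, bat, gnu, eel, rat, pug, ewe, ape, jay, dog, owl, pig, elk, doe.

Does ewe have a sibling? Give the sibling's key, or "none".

ram: root
ant: left child of ram (depth 1)
bat: right child of ant (depth 2)
gnu: right child of bat (depth 3)
eel: left child of gnu (depth 4)
rat: right child of ram (depth 1)
pug: right child of gnu (depth 4)
ewe: right child of eel (depth 5)
ape: left child of bat (depth 3)
jay: left child of pug (depth 5)
dog: left child of eel (depth 5)
owl: right child of jay (depth 6)
pig: right child of owl (depth 7)
elk: left child of ewe (depth 6)
doe: left child of dog (depth 6)

ewe's parent is eel; the other child of eel is dog.

dog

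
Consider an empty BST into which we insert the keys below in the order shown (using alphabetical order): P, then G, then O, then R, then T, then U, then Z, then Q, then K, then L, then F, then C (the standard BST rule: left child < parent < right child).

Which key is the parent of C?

F

Insert P: tree is empty, so P becomes the root.
Insert G: G < P → go left. Place as left child of P.
Insert O: O < P → go left; O > G → go right. Place as right child of G.
Insert R: R > P → go right. Place as right child of P.
Insert T: T > P → go right; T > R → go right. Place as right child of R.
Insert U: U > P → go right; U > R → go right; U > T → go right. Place as right child of T.
Insert Z: Z > P → go right; Z > R → go right; Z > T → go right; Z > U → go right. Place as right child of U.
Insert Q: Q > P → go right; Q < R → go left. Place as left child of R.
Insert K: K < P → go left; K > G → go right; K < O → go left. Place as left child of O.
Insert L: L < P → go left; L > G → go right; L < O → go left; L > K → go right. Place as right child of K.
Insert F: F < P → go left; F < G → go left. Place as left child of G.
Insert C: C < P → go left; C < G → go left; C < F → go left. Place as left child of F.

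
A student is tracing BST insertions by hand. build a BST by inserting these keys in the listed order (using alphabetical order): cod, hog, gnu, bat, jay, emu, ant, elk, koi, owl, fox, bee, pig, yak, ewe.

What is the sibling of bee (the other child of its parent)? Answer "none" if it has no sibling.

ant

Resulting structure (node: left, right):
  cod: L=bat, R=hog
  hog: L=gnu, R=jay
  gnu: L=emu, R=–
  bat: L=ant, R=bee
  jay: L=–, R=koi
  emu: L=elk, R=fox
  ant: L=–, R=–
  elk: L=–, R=–
  koi: L=–, R=owl
  owl: L=–, R=pig
  fox: L=ewe, R=–
  bee: L=–, R=–
  pig: L=–, R=yak
  yak: L=–, R=–
  ewe: L=–, R=–

bee's parent is bat; the other child of bat is ant.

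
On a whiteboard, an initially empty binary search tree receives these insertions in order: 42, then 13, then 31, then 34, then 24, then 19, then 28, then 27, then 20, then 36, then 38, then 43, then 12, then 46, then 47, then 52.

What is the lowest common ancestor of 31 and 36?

42: root
13: left child of 42 (depth 1)
31: right child of 13 (depth 2)
34: right child of 31 (depth 3)
24: left child of 31 (depth 3)
19: left child of 24 (depth 4)
28: right child of 24 (depth 4)
27: left child of 28 (depth 5)
20: right child of 19 (depth 5)
36: right child of 34 (depth 4)
38: right child of 36 (depth 5)
43: right child of 42 (depth 1)
12: left child of 13 (depth 2)
46: right child of 43 (depth 2)
47: right child of 46 (depth 3)
52: right child of 47 (depth 4)

Path to 31: 42 → 13 → 31
Path to 36: 42 → 13 → 31 → 34 → 36
31 lies on both paths and is an ancestor of the other node.

31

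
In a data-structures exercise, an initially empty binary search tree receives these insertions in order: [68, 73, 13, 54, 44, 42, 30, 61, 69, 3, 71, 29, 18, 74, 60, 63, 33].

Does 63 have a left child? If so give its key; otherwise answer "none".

Insert 68: tree is empty, so 68 becomes the root.
Insert 73: 73 > 68 → go right. Place as right child of 68.
Insert 13: 13 < 68 → go left. Place as left child of 68.
Insert 54: 54 < 68 → go left; 54 > 13 → go right. Place as right child of 13.
Insert 44: 44 < 68 → go left; 44 > 13 → go right; 44 < 54 → go left. Place as left child of 54.
Insert 42: 42 < 68 → go left; 42 > 13 → go right; 42 < 54 → go left; 42 < 44 → go left. Place as left child of 44.
Insert 30: 30 < 68 → go left; 30 > 13 → go right; 30 < 54 → go left; 30 < 44 → go left; 30 < 42 → go left. Place as left child of 42.
Insert 61: 61 < 68 → go left; 61 > 13 → go right; 61 > 54 → go right. Place as right child of 54.
Insert 69: 69 > 68 → go right; 69 < 73 → go left. Place as left child of 73.
Insert 3: 3 < 68 → go left; 3 < 13 → go left. Place as left child of 13.
Insert 71: 71 > 68 → go right; 71 < 73 → go left; 71 > 69 → go right. Place as right child of 69.
Insert 29: 29 < 68 → go left; 29 > 13 → go right; 29 < 54 → go left; 29 < 44 → go left; 29 < 42 → go left; 29 < 30 → go left. Place as left child of 30.
Insert 18: 18 < 68 → go left; 18 > 13 → go right; 18 < 54 → go left; 18 < 44 → go left; 18 < 42 → go left; 18 < 30 → go left; 18 < 29 → go left. Place as left child of 29.
Insert 74: 74 > 68 → go right; 74 > 73 → go right. Place as right child of 73.
Insert 60: 60 < 68 → go left; 60 > 13 → go right; 60 > 54 → go right; 60 < 61 → go left. Place as left child of 61.
Insert 63: 63 < 68 → go left; 63 > 13 → go right; 63 > 54 → go right; 63 > 61 → go right. Place as right child of 61.
Insert 33: 33 < 68 → go left; 33 > 13 → go right; 33 < 54 → go left; 33 < 44 → go left; 33 < 42 → go left; 33 > 30 → go right. Place as right child of 30.

none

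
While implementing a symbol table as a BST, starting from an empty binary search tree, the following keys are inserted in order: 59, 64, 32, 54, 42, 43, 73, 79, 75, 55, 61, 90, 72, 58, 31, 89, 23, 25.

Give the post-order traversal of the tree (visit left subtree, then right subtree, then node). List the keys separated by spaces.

25 23 31 43 42 58 55 54 32 61 72 75 89 90 79 73 64 59

Resulting structure (node: left, right):
  59: L=32, R=64
  64: L=61, R=73
  32: L=31, R=54
  54: L=42, R=55
  42: L=–, R=43
  43: L=–, R=–
  73: L=72, R=79
  79: L=75, R=90
  75: L=–, R=–
  55: L=–, R=58
  61: L=–, R=–
  90: L=89, R=–
  72: L=–, R=–
  58: L=–, R=–
  31: L=23, R=–
  89: L=–, R=–
  23: L=–, R=25
  25: L=–, R=–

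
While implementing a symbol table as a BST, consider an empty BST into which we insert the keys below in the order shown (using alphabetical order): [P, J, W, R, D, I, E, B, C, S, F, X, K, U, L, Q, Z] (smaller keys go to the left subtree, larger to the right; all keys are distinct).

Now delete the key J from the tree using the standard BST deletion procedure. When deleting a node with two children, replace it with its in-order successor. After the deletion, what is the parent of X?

W

Insert P: tree is empty, so P becomes the root.
Insert J: J < P → go left. Place as left child of P.
Insert W: W > P → go right. Place as right child of P.
Insert R: R > P → go right; R < W → go left. Place as left child of W.
Insert D: D < P → go left; D < J → go left. Place as left child of J.
Insert I: I < P → go left; I < J → go left; I > D → go right. Place as right child of D.
Insert E: E < P → go left; E < J → go left; E > D → go right; E < I → go left. Place as left child of I.
Insert B: B < P → go left; B < J → go left; B < D → go left. Place as left child of D.
Insert C: C < P → go left; C < J → go left; C < D → go left; C > B → go right. Place as right child of B.
Insert S: S > P → go right; S < W → go left; S > R → go right. Place as right child of R.
Insert F: F < P → go left; F < J → go left; F > D → go right; F < I → go left; F > E → go right. Place as right child of E.
Insert X: X > P → go right; X > W → go right. Place as right child of W.
Insert K: K < P → go left; K > J → go right. Place as right child of J.
Insert U: U > P → go right; U < W → go left; U > R → go right; U > S → go right. Place as right child of S.
Insert L: L < P → go left; L > J → go right; L > K → go right. Place as right child of K.
Insert Q: Q > P → go right; Q < W → go left; Q < R → go left. Place as left child of R.
Insert Z: Z > P → go right; Z > W → go right; Z > X → go right. Place as right child of X.

Delete J (two children — replace with in-order successor).
After deletion, X's parent is W.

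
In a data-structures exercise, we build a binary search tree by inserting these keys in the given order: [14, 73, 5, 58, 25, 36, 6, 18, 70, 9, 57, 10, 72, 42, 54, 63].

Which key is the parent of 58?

73

Insert 14: tree is empty, so 14 becomes the root.
Insert 73: 73 > 14 → go right. Place as right child of 14.
Insert 5: 5 < 14 → go left. Place as left child of 14.
Insert 58: 58 > 14 → go right; 58 < 73 → go left. Place as left child of 73.
Insert 25: 25 > 14 → go right; 25 < 73 → go left; 25 < 58 → go left. Place as left child of 58.
Insert 36: 36 > 14 → go right; 36 < 73 → go left; 36 < 58 → go left; 36 > 25 → go right. Place as right child of 25.
Insert 6: 6 < 14 → go left; 6 > 5 → go right. Place as right child of 5.
Insert 18: 18 > 14 → go right; 18 < 73 → go left; 18 < 58 → go left; 18 < 25 → go left. Place as left child of 25.
Insert 70: 70 > 14 → go right; 70 < 73 → go left; 70 > 58 → go right. Place as right child of 58.
Insert 9: 9 < 14 → go left; 9 > 5 → go right; 9 > 6 → go right. Place as right child of 6.
Insert 57: 57 > 14 → go right; 57 < 73 → go left; 57 < 58 → go left; 57 > 25 → go right; 57 > 36 → go right. Place as right child of 36.
Insert 10: 10 < 14 → go left; 10 > 5 → go right; 10 > 6 → go right; 10 > 9 → go right. Place as right child of 9.
Insert 72: 72 > 14 → go right; 72 < 73 → go left; 72 > 58 → go right; 72 > 70 → go right. Place as right child of 70.
Insert 42: 42 > 14 → go right; 42 < 73 → go left; 42 < 58 → go left; 42 > 25 → go right; 42 > 36 → go right; 42 < 57 → go left. Place as left child of 57.
Insert 54: 54 > 14 → go right; 54 < 73 → go left; 54 < 58 → go left; 54 > 25 → go right; 54 > 36 → go right; 54 < 57 → go left; 54 > 42 → go right. Place as right child of 42.
Insert 63: 63 > 14 → go right; 63 < 73 → go left; 63 > 58 → go right; 63 < 70 → go left. Place as left child of 70.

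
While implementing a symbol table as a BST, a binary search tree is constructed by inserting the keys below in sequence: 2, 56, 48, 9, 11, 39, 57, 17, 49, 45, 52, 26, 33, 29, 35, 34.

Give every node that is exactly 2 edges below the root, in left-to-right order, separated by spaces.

Insert 2: tree is empty, so 2 becomes the root.
Insert 56: 56 > 2 → go right. Place as right child of 2.
Insert 48: 48 > 2 → go right; 48 < 56 → go left. Place as left child of 56.
Insert 9: 9 > 2 → go right; 9 < 56 → go left; 9 < 48 → go left. Place as left child of 48.
Insert 11: 11 > 2 → go right; 11 < 56 → go left; 11 < 48 → go left; 11 > 9 → go right. Place as right child of 9.
Insert 39: 39 > 2 → go right; 39 < 56 → go left; 39 < 48 → go left; 39 > 9 → go right; 39 > 11 → go right. Place as right child of 11.
Insert 57: 57 > 2 → go right; 57 > 56 → go right. Place as right child of 56.
Insert 17: 17 > 2 → go right; 17 < 56 → go left; 17 < 48 → go left; 17 > 9 → go right; 17 > 11 → go right; 17 < 39 → go left. Place as left child of 39.
Insert 49: 49 > 2 → go right; 49 < 56 → go left; 49 > 48 → go right. Place as right child of 48.
Insert 45: 45 > 2 → go right; 45 < 56 → go left; 45 < 48 → go left; 45 > 9 → go right; 45 > 11 → go right; 45 > 39 → go right. Place as right child of 39.
Insert 52: 52 > 2 → go right; 52 < 56 → go left; 52 > 48 → go right; 52 > 49 → go right. Place as right child of 49.
Insert 26: 26 > 2 → go right; 26 < 56 → go left; 26 < 48 → go left; 26 > 9 → go right; 26 > 11 → go right; 26 < 39 → go left; 26 > 17 → go right. Place as right child of 17.
Insert 33: 33 > 2 → go right; 33 < 56 → go left; 33 < 48 → go left; 33 > 9 → go right; 33 > 11 → go right; 33 < 39 → go left; 33 > 17 → go right; 33 > 26 → go right. Place as right child of 26.
Insert 29: 29 > 2 → go right; 29 < 56 → go left; 29 < 48 → go left; 29 > 9 → go right; 29 > 11 → go right; 29 < 39 → go left; 29 > 17 → go right; 29 > 26 → go right; 29 < 33 → go left. Place as left child of 33.
Insert 35: 35 > 2 → go right; 35 < 56 → go left; 35 < 48 → go left; 35 > 9 → go right; 35 > 11 → go right; 35 < 39 → go left; 35 > 17 → go right; 35 > 26 → go right; 35 > 33 → go right. Place as right child of 33.
Insert 34: 34 > 2 → go right; 34 < 56 → go left; 34 < 48 → go left; 34 > 9 → go right; 34 > 11 → go right; 34 < 39 → go left; 34 > 17 → go right; 34 > 26 → go right; 34 > 33 → go right; 34 < 35 → go left. Place as left child of 35.

48 57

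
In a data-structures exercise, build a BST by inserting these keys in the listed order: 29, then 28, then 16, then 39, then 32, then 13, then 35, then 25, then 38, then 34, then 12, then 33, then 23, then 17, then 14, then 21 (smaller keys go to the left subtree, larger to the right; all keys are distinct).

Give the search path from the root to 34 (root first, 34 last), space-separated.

29 39 32 35 34

29: root
28: left child of 29 (depth 1)
16: left child of 28 (depth 2)
39: right child of 29 (depth 1)
32: left child of 39 (depth 2)
13: left child of 16 (depth 3)
35: right child of 32 (depth 3)
25: right child of 16 (depth 3)
38: right child of 35 (depth 4)
34: left child of 35 (depth 4)
12: left child of 13 (depth 4)
33: left child of 34 (depth 5)
23: left child of 25 (depth 4)
17: left child of 23 (depth 5)
14: right child of 13 (depth 4)
21: right child of 17 (depth 6)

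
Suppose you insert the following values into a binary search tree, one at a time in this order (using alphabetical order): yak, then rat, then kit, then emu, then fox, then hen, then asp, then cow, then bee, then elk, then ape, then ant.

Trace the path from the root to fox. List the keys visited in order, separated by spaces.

yak rat kit emu fox

yak: root
rat: left child of yak (depth 1)
kit: left child of rat (depth 2)
emu: left child of kit (depth 3)
fox: right child of emu (depth 4)
hen: right child of fox (depth 5)
asp: left child of emu (depth 4)
cow: right child of asp (depth 5)
bee: left child of cow (depth 6)
elk: right child of cow (depth 6)
ape: left child of asp (depth 5)
ant: left child of ape (depth 6)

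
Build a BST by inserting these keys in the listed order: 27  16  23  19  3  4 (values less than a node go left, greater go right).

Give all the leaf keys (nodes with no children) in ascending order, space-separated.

27: root
16: left child of 27 (depth 1)
23: right child of 16 (depth 2)
19: left child of 23 (depth 3)
3: left child of 16 (depth 2)
4: right child of 3 (depth 3)

4 19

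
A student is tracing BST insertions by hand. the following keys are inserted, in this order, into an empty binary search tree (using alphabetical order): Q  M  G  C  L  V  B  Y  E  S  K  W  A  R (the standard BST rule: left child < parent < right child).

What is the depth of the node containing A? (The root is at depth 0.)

Q: root
M: left child of Q (depth 1)
G: left child of M (depth 2)
C: left child of G (depth 3)
L: right child of G (depth 3)
V: right child of Q (depth 1)
B: left child of C (depth 4)
Y: right child of V (depth 2)
E: right child of C (depth 4)
S: left child of V (depth 2)
K: left child of L (depth 4)
W: left child of Y (depth 3)
A: left child of B (depth 5)
R: left child of S (depth 3)

Path to A: Q → M → G → C → B → A, which is 5 edges.

5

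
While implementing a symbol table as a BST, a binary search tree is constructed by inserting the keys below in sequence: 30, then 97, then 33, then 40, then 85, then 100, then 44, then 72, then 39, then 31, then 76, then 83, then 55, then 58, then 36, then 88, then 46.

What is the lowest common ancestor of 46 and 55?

Insert 30: tree is empty, so 30 becomes the root.
Insert 97: 97 > 30 → go right. Place as right child of 30.
Insert 33: 33 > 30 → go right; 33 < 97 → go left. Place as left child of 97.
Insert 40: 40 > 30 → go right; 40 < 97 → go left; 40 > 33 → go right. Place as right child of 33.
Insert 85: 85 > 30 → go right; 85 < 97 → go left; 85 > 33 → go right; 85 > 40 → go right. Place as right child of 40.
Insert 100: 100 > 30 → go right; 100 > 97 → go right. Place as right child of 97.
Insert 44: 44 > 30 → go right; 44 < 97 → go left; 44 > 33 → go right; 44 > 40 → go right; 44 < 85 → go left. Place as left child of 85.
Insert 72: 72 > 30 → go right; 72 < 97 → go left; 72 > 33 → go right; 72 > 40 → go right; 72 < 85 → go left; 72 > 44 → go right. Place as right child of 44.
Insert 39: 39 > 30 → go right; 39 < 97 → go left; 39 > 33 → go right; 39 < 40 → go left. Place as left child of 40.
Insert 31: 31 > 30 → go right; 31 < 97 → go left; 31 < 33 → go left. Place as left child of 33.
Insert 76: 76 > 30 → go right; 76 < 97 → go left; 76 > 33 → go right; 76 > 40 → go right; 76 < 85 → go left; 76 > 44 → go right; 76 > 72 → go right. Place as right child of 72.
Insert 83: 83 > 30 → go right; 83 < 97 → go left; 83 > 33 → go right; 83 > 40 → go right; 83 < 85 → go left; 83 > 44 → go right; 83 > 72 → go right; 83 > 76 → go right. Place as right child of 76.
Insert 55: 55 > 30 → go right; 55 < 97 → go left; 55 > 33 → go right; 55 > 40 → go right; 55 < 85 → go left; 55 > 44 → go right; 55 < 72 → go left. Place as left child of 72.
Insert 58: 58 > 30 → go right; 58 < 97 → go left; 58 > 33 → go right; 58 > 40 → go right; 58 < 85 → go left; 58 > 44 → go right; 58 < 72 → go left; 58 > 55 → go right. Place as right child of 55.
Insert 36: 36 > 30 → go right; 36 < 97 → go left; 36 > 33 → go right; 36 < 40 → go left; 36 < 39 → go left. Place as left child of 39.
Insert 88: 88 > 30 → go right; 88 < 97 → go left; 88 > 33 → go right; 88 > 40 → go right; 88 > 85 → go right. Place as right child of 85.
Insert 46: 46 > 30 → go right; 46 < 97 → go left; 46 > 33 → go right; 46 > 40 → go right; 46 < 85 → go left; 46 > 44 → go right; 46 < 72 → go left; 46 < 55 → go left. Place as left child of 55.

Path to 46: 30 → 97 → 33 → 40 → 85 → 44 → 72 → 55 → 46
Path to 55: 30 → 97 → 33 → 40 → 85 → 44 → 72 → 55
55 lies on both paths and is an ancestor of the other node.

55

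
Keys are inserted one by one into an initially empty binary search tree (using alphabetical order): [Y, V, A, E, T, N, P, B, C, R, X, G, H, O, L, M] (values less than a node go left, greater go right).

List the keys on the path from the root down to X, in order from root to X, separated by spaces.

Y V X

Insert Y: tree is empty, so Y becomes the root.
Insert V: V < Y → go left. Place as left child of Y.
Insert A: A < Y → go left; A < V → go left. Place as left child of V.
Insert E: E < Y → go left; E < V → go left; E > A → go right. Place as right child of A.
Insert T: T < Y → go left; T < V → go left; T > A → go right; T > E → go right. Place as right child of E.
Insert N: N < Y → go left; N < V → go left; N > A → go right; N > E → go right; N < T → go left. Place as left child of T.
Insert P: P < Y → go left; P < V → go left; P > A → go right; P > E → go right; P < T → go left; P > N → go right. Place as right child of N.
Insert B: B < Y → go left; B < V → go left; B > A → go right; B < E → go left. Place as left child of E.
Insert C: C < Y → go left; C < V → go left; C > A → go right; C < E → go left; C > B → go right. Place as right child of B.
Insert R: R < Y → go left; R < V → go left; R > A → go right; R > E → go right; R < T → go left; R > N → go right; R > P → go right. Place as right child of P.
Insert X: X < Y → go left; X > V → go right. Place as right child of V.
Insert G: G < Y → go left; G < V → go left; G > A → go right; G > E → go right; G < T → go left; G < N → go left. Place as left child of N.
Insert H: H < Y → go left; H < V → go left; H > A → go right; H > E → go right; H < T → go left; H < N → go left; H > G → go right. Place as right child of G.
Insert O: O < Y → go left; O < V → go left; O > A → go right; O > E → go right; O < T → go left; O > N → go right; O < P → go left. Place as left child of P.
Insert L: L < Y → go left; L < V → go left; L > A → go right; L > E → go right; L < T → go left; L < N → go left; L > G → go right; L > H → go right. Place as right child of H.
Insert M: M < Y → go left; M < V → go left; M > A → go right; M > E → go right; M < T → go left; M < N → go left; M > G → go right; M > H → go right; M > L → go right. Place as right child of L.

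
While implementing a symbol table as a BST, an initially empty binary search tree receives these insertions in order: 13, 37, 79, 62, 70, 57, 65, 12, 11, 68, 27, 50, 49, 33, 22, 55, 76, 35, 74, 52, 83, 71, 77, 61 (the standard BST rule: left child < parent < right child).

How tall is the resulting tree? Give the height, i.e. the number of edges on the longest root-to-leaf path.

Insert 13: tree is empty, so 13 becomes the root.
Insert 37: 37 > 13 → go right. Place as right child of 13.
Insert 79: 79 > 13 → go right; 79 > 37 → go right. Place as right child of 37.
Insert 62: 62 > 13 → go right; 62 > 37 → go right; 62 < 79 → go left. Place as left child of 79.
Insert 70: 70 > 13 → go right; 70 > 37 → go right; 70 < 79 → go left; 70 > 62 → go right. Place as right child of 62.
Insert 57: 57 > 13 → go right; 57 > 37 → go right; 57 < 79 → go left; 57 < 62 → go left. Place as left child of 62.
Insert 65: 65 > 13 → go right; 65 > 37 → go right; 65 < 79 → go left; 65 > 62 → go right; 65 < 70 → go left. Place as left child of 70.
Insert 12: 12 < 13 → go left. Place as left child of 13.
Insert 11: 11 < 13 → go left; 11 < 12 → go left. Place as left child of 12.
Insert 68: 68 > 13 → go right; 68 > 37 → go right; 68 < 79 → go left; 68 > 62 → go right; 68 < 70 → go left; 68 > 65 → go right. Place as right child of 65.
Insert 27: 27 > 13 → go right; 27 < 37 → go left. Place as left child of 37.
Insert 50: 50 > 13 → go right; 50 > 37 → go right; 50 < 79 → go left; 50 < 62 → go left; 50 < 57 → go left. Place as left child of 57.
Insert 49: 49 > 13 → go right; 49 > 37 → go right; 49 < 79 → go left; 49 < 62 → go left; 49 < 57 → go left; 49 < 50 → go left. Place as left child of 50.
Insert 33: 33 > 13 → go right; 33 < 37 → go left; 33 > 27 → go right. Place as right child of 27.
Insert 22: 22 > 13 → go right; 22 < 37 → go left; 22 < 27 → go left. Place as left child of 27.
Insert 55: 55 > 13 → go right; 55 > 37 → go right; 55 < 79 → go left; 55 < 62 → go left; 55 < 57 → go left; 55 > 50 → go right. Place as right child of 50.
Insert 76: 76 > 13 → go right; 76 > 37 → go right; 76 < 79 → go left; 76 > 62 → go right; 76 > 70 → go right. Place as right child of 70.
Insert 35: 35 > 13 → go right; 35 < 37 → go left; 35 > 27 → go right; 35 > 33 → go right. Place as right child of 33.
Insert 74: 74 > 13 → go right; 74 > 37 → go right; 74 < 79 → go left; 74 > 62 → go right; 74 > 70 → go right; 74 < 76 → go left. Place as left child of 76.
Insert 52: 52 > 13 → go right; 52 > 37 → go right; 52 < 79 → go left; 52 < 62 → go left; 52 < 57 → go left; 52 > 50 → go right; 52 < 55 → go left. Place as left child of 55.
Insert 83: 83 > 13 → go right; 83 > 37 → go right; 83 > 79 → go right. Place as right child of 79.
Insert 71: 71 > 13 → go right; 71 > 37 → go right; 71 < 79 → go left; 71 > 62 → go right; 71 > 70 → go right; 71 < 76 → go left; 71 < 74 → go left. Place as left child of 74.
Insert 77: 77 > 13 → go right; 77 > 37 → go right; 77 < 79 → go left; 77 > 62 → go right; 77 > 70 → go right; 77 > 76 → go right. Place as right child of 76.
Insert 61: 61 > 13 → go right; 61 > 37 → go right; 61 < 79 → go left; 61 < 62 → go left; 61 > 57 → go right. Place as right child of 57.

The deepest node is 52 at depth 7.

7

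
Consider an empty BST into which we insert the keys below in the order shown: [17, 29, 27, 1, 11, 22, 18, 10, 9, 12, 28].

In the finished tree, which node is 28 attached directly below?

Insert 17: tree is empty, so 17 becomes the root.
Insert 29: 29 > 17 → go right. Place as right child of 17.
Insert 27: 27 > 17 → go right; 27 < 29 → go left. Place as left child of 29.
Insert 1: 1 < 17 → go left. Place as left child of 17.
Insert 11: 11 < 17 → go left; 11 > 1 → go right. Place as right child of 1.
Insert 22: 22 > 17 → go right; 22 < 29 → go left; 22 < 27 → go left. Place as left child of 27.
Insert 18: 18 > 17 → go right; 18 < 29 → go left; 18 < 27 → go left; 18 < 22 → go left. Place as left child of 22.
Insert 10: 10 < 17 → go left; 10 > 1 → go right; 10 < 11 → go left. Place as left child of 11.
Insert 9: 9 < 17 → go left; 9 > 1 → go right; 9 < 11 → go left; 9 < 10 → go left. Place as left child of 10.
Insert 12: 12 < 17 → go left; 12 > 1 → go right; 12 > 11 → go right. Place as right child of 11.
Insert 28: 28 > 17 → go right; 28 < 29 → go left; 28 > 27 → go right. Place as right child of 27.

27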